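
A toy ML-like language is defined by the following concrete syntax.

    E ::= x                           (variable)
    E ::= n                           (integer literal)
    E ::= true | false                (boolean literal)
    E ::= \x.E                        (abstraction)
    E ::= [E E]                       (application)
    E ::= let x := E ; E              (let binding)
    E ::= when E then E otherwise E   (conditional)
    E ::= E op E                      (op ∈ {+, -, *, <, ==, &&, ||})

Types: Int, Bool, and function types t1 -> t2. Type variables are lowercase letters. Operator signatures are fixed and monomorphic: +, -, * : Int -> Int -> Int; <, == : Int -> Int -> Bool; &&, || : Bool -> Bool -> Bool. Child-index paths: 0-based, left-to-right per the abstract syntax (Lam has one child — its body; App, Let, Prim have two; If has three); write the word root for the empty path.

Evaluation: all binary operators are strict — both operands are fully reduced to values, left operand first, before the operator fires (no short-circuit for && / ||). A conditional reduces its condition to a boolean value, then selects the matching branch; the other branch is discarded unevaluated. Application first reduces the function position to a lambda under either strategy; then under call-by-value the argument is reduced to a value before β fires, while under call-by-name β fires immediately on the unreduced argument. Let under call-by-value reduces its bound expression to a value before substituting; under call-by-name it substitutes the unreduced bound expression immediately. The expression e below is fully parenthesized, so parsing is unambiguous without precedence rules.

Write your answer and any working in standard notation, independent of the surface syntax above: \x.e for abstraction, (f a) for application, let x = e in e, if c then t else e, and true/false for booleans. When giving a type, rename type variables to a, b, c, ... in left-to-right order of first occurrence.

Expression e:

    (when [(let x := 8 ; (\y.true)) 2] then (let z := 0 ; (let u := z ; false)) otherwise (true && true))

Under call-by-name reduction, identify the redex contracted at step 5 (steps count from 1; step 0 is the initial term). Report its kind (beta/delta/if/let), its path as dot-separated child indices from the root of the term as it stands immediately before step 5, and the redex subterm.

Working:
step 0: (if ((let x = 8 in (\y.true)) 2) then (let z = 0 in (let u = z in false)) else (true && true))
step 1: [let@0.0] (if ((\y.true) 2) then (let z = 0 in (let u = z in false)) else (true && true))
step 2: [beta@0] (if true then (let z = 0 in (let u = z in false)) else (true && true))
step 3: [if@root] (let z = 0 in (let u = z in false))
step 4: [let@root] (let u = 0 in false)
step 5: [let@root] false

Answer: let at root : (let u = 0 in false)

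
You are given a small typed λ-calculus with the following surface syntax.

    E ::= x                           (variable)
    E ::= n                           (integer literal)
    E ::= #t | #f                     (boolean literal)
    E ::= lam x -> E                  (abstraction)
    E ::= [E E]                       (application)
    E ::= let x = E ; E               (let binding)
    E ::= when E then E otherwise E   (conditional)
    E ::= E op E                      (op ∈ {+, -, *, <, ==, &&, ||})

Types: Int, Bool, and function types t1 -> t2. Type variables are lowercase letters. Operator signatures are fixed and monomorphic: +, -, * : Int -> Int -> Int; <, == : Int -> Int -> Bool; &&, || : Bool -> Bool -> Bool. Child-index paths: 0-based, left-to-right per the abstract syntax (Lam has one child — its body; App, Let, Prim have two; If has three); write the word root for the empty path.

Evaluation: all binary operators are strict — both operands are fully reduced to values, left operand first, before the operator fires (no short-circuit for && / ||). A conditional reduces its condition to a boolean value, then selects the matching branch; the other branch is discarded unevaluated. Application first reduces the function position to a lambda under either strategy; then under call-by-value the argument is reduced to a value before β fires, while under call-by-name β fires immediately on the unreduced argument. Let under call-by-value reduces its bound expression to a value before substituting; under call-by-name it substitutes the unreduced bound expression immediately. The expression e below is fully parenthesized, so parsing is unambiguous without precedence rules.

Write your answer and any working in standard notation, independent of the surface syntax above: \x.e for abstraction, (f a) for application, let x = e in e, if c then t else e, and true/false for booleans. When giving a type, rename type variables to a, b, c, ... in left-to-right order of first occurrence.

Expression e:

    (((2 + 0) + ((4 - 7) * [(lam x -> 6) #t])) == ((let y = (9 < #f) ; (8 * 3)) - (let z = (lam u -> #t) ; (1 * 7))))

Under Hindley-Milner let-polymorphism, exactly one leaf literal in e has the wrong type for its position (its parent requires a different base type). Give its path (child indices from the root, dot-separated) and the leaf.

Trace:
  unify Int ~ Int
  unify Int ~ Int
  unify Int ~ Int
  unify Int ~ Int
  unify Int ~ Int
  unify Int ~ Int
\x._ : a -> Int
  unify a -> Int ~ Bool -> b
  unify a ~ Bool
  unify Int ~ b
_ _ : Int
  unify Int ~ Int
  unify Int ~ Int
  unify Int ~ Int
  unify Int ~ Int
  unify Bool ~ Int
  FAIL: mismatch Bool ~ Int

Answer: 1.0.0.1 : false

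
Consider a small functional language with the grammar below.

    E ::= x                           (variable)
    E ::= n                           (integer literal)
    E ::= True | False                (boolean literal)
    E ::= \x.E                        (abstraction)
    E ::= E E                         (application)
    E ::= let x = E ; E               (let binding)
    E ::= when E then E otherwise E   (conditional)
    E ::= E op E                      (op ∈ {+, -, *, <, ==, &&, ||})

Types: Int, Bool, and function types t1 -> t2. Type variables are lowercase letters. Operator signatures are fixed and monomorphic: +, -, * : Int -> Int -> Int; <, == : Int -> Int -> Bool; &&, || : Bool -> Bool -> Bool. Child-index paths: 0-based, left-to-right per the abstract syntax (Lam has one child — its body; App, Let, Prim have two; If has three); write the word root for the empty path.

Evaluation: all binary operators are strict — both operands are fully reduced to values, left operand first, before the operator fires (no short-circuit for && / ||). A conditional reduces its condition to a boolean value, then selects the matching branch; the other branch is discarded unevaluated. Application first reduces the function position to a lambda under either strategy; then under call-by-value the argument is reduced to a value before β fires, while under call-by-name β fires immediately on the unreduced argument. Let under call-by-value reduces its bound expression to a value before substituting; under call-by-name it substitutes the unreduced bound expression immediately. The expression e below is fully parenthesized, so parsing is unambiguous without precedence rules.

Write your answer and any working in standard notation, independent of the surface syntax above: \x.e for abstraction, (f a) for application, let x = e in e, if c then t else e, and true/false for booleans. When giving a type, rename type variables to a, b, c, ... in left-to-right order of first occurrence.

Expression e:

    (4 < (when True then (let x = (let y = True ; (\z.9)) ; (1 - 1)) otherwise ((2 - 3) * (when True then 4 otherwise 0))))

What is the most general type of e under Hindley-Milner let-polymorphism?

Trace:
  unify Int ~ Int
  unify Bool ~ Bool
let y : Bool
\z._ : a -> Int
let x : forall. a -> Int
  unify Int ~ Int
  unify Int ~ Int
  unify Int ~ Int
  unify Int ~ Int
  unify Int ~ Int
  unify Bool ~ Bool
  unify Int ~ Int
  unify Int ~ Int
  unify Int ~ Int
  unify Int ~ Int

Answer: Bool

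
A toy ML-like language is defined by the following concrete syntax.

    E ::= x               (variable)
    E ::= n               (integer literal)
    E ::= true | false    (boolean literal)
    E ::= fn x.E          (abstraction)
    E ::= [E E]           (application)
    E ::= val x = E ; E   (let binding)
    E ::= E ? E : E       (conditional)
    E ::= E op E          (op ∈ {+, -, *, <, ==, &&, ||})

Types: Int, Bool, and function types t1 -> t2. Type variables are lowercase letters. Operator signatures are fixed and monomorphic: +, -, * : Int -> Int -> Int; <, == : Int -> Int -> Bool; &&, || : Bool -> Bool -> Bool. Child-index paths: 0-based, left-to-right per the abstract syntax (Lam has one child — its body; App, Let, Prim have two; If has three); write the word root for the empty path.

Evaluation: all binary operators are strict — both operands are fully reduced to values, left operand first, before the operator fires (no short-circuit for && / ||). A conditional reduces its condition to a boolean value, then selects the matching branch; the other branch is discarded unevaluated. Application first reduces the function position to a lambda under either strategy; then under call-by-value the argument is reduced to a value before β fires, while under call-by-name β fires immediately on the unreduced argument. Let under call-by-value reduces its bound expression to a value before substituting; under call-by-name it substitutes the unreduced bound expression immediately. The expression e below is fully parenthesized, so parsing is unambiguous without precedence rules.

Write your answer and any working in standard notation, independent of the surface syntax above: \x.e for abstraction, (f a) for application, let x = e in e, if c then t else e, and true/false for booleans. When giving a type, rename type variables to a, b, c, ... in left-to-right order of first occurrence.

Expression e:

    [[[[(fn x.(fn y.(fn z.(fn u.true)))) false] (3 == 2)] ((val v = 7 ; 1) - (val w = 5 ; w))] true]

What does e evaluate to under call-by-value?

Derivation:
step 0: (((((\x.(\y.(\z.(\u.true)))) false) (3 == 2)) ((let v = 7 in 1) - (let w = 5 in w))) true)
step 1: [beta@0.0.0] ((((\y.(\z.(\u.true))) (3 == 2)) ((let v = 7 in 1) - (let w = 5 in w))) true)
step 2: [delta@0.0.1] ((((\y.(\z.(\u.true))) false) ((let v = 7 in 1) - (let w = 5 in w))) true)
step 3: [beta@0.0] (((\z.(\u.true)) ((let v = 7 in 1) - (let w = 5 in w))) true)
step 4: [let@0.1.0] (((\z.(\u.true)) (1 - (let w = 5 in w))) true)
step 5: [let@0.1.1] (((\z.(\u.true)) (1 - 5)) true)
step 6: [delta@0.1] (((\z.(\u.true)) -4) true)
step 7: [beta@0] ((\u.true) true)
step 8: [beta@root] true

Answer: true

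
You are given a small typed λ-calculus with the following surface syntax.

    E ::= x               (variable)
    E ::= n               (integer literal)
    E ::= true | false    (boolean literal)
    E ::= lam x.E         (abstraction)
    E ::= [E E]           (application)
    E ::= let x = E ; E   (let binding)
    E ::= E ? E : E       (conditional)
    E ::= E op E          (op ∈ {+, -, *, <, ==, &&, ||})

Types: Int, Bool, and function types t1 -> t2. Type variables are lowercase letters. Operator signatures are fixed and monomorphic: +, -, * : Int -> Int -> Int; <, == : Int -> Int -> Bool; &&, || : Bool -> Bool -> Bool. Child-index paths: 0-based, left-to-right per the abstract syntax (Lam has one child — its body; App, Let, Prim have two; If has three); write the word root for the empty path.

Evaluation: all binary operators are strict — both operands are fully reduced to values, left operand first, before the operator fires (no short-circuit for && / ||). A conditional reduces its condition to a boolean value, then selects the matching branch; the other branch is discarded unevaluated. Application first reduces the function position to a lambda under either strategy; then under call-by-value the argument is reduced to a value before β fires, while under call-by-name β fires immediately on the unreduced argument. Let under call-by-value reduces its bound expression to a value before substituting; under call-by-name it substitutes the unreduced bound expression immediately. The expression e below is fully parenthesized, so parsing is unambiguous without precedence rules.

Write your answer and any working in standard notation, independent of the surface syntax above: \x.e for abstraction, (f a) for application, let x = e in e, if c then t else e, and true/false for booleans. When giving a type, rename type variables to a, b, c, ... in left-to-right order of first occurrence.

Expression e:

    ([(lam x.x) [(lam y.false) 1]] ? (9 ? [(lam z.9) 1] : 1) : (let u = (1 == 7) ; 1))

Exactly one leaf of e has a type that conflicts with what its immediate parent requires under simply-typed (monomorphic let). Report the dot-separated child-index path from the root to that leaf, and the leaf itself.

Answer: 1.0 : 9

Trace:
x : a
\x._ : a -> a
\y._ : b -> Bool
  unify b -> Bool ~ Int -> c
  unify b ~ Int
  unify Bool ~ c
_ _ : Bool
  unify a -> a ~ Bool -> d
  unify a ~ Bool
  unify Bool ~ d
_ _ : Bool
  unify Bool ~ Bool
  unify Int ~ Bool
  FAIL: mismatch Int ~ Bool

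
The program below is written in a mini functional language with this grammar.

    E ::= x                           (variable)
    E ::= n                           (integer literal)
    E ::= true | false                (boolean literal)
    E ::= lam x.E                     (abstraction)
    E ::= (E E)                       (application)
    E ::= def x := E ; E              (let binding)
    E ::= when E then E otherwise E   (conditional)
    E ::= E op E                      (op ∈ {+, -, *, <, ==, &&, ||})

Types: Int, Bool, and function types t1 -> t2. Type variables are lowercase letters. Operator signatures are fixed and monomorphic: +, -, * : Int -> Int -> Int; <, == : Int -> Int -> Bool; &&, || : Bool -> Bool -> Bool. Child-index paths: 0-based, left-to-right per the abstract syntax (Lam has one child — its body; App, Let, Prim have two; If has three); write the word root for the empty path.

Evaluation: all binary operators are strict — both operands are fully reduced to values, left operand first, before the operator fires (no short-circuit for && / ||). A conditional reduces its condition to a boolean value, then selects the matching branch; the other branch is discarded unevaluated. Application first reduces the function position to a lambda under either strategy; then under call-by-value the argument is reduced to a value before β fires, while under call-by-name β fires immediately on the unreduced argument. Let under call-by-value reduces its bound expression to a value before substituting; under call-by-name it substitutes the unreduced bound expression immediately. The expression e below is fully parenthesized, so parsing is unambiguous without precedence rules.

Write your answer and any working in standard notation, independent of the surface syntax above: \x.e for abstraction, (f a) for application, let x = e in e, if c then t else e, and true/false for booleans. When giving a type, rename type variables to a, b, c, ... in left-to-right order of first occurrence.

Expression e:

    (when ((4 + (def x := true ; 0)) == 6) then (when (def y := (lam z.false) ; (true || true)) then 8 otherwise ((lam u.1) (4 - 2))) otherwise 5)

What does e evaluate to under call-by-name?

Trace:
step 0: (if ((4 + (let x = true in 0)) == 6) then (if (let y = (\z.false) in (true || true)) then 8 else ((\u.1) (4 - 2))) else 5)
step 1: [let@0.0.1] (if ((4 + 0) == 6) then (if (let y = (\z.false) in (true || true)) then 8 else ((\u.1) (4 - 2))) else 5)
step 2: [delta@0.0] (if (4 == 6) then (if (let y = (\z.false) in (true || true)) then 8 else ((\u.1) (4 - 2))) else 5)
step 3: [delta@0] (if false then (if (let y = (\z.false) in (true || true)) then 8 else ((\u.1) (4 - 2))) else 5)
step 4: [if@root] 5

Answer: 5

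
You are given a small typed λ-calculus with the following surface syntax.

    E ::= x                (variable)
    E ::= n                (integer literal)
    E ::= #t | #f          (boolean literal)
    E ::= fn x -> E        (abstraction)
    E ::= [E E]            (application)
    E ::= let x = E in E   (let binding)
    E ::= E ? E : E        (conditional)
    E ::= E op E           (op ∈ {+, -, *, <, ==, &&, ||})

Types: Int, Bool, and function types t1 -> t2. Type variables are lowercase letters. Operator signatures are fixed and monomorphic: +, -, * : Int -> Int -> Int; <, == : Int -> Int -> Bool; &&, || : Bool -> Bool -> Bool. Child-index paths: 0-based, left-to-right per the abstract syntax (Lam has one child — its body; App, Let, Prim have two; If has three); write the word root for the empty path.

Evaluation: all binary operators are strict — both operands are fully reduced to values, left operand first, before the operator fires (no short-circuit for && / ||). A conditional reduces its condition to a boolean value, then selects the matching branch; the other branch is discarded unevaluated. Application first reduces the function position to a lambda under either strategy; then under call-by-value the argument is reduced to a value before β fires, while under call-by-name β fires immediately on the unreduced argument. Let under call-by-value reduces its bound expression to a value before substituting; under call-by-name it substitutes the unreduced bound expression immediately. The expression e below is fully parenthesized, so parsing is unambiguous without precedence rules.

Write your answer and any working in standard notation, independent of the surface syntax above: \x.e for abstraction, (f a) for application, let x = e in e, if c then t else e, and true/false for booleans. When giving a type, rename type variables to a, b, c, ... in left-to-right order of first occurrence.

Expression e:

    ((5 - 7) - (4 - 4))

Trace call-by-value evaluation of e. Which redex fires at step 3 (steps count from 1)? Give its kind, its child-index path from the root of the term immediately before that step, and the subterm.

Derivation:
step 0: ((5 - 7) - (4 - 4))
step 1: [delta@0] (-2 - (4 - 4))
step 2: [delta@1] (-2 - 0)
step 3: [delta@root] -2

Answer: delta at root : (-2 - 0)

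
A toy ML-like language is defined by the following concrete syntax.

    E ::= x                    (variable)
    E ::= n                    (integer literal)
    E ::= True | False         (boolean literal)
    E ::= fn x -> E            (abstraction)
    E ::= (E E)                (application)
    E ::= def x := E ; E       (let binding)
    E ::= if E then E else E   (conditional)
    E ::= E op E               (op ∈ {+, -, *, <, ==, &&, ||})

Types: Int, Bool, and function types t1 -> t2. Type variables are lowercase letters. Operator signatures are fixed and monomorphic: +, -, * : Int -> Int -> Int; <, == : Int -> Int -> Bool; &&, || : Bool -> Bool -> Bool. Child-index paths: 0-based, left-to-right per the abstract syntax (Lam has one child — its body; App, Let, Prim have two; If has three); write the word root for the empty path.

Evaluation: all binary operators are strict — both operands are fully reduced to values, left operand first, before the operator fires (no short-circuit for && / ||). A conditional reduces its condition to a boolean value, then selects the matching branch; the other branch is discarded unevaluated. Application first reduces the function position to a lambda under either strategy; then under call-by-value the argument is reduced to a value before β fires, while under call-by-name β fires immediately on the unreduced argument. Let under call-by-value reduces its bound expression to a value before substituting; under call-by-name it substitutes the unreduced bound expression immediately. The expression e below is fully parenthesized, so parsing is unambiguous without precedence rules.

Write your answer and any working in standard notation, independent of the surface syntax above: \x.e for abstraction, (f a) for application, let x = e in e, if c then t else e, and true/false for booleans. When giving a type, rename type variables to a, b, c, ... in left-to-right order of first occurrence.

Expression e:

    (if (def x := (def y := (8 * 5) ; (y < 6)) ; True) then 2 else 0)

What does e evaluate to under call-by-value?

Answer: 2

Trace:
step 0: (if (let x = (let y = (8 * 5) in (y < 6)) in true) then 2 else 0)
step 1: [delta@0.0.0] (if (let x = (let y = 40 in (y < 6)) in true) then 2 else 0)
step 2: [let@0.0] (if (let x = (40 < 6) in true) then 2 else 0)
step 3: [delta@0.0] (if (let x = false in true) then 2 else 0)
step 4: [let@0] (if true then 2 else 0)
step 5: [if@root] 2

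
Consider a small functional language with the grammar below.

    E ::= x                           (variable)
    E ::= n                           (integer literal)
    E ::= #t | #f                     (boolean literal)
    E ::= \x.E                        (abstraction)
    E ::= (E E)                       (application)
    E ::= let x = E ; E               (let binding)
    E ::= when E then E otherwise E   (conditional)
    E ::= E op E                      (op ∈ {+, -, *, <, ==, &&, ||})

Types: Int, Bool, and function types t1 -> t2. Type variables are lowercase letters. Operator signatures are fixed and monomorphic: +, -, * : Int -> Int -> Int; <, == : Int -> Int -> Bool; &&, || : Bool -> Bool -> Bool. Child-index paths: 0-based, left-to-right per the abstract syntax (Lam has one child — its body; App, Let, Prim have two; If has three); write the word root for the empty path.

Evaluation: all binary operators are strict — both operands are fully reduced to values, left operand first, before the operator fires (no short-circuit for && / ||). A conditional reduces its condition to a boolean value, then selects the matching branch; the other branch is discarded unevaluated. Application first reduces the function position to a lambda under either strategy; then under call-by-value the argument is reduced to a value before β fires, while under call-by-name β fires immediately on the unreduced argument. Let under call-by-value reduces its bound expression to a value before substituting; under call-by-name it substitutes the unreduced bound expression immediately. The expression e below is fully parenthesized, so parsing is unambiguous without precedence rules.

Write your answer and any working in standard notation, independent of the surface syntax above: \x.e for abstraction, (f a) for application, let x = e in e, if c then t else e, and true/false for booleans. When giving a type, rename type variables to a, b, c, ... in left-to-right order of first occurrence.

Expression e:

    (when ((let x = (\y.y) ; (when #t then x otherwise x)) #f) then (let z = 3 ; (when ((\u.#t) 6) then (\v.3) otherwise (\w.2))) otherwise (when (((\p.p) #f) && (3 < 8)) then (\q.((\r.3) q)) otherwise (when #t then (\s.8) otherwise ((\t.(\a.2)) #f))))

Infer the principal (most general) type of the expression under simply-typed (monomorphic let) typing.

Answer: a -> Int

Trace:
y : a
\y._ : a -> a
let x : a -> a
  unify Bool ~ Bool
x : a -> a
x : a -> a
  unify a -> a ~ a -> a
  unify a ~ a
  unify a ~ a
  unify a -> a ~ Bool -> b
  unify a ~ Bool
  unify Bool ~ b
_ _ : Bool
  unify Bool ~ Bool
let z : Int
\u._ : c -> Bool
  unify c -> Bool ~ Int -> d
  unify c ~ Int
  unify Bool ~ d
_ _ : Bool
  unify Bool ~ Bool
\v._ : e -> Int
\w._ : f -> Int
  unify e -> Int ~ f -> Int
  unify e ~ f
  unify Int ~ Int
p : g
\p._ : g -> g
  unify g -> g ~ Bool -> h
  unify g ~ Bool
  unify Bool ~ h
_ _ : Bool
  unify Bool ~ Bool
  unify Int ~ Int
  unify Int ~ Int
  unify Bool ~ Bool
  unify Bool ~ Bool
\r._ : j -> Int
q : i
  unify j -> Int ~ i -> k
  unify j ~ i
  unify Int ~ k
_ _ : Int
\q._ : i -> Int
  unify Bool ~ Bool
\s._ : l -> Int
\a._ : n -> Int
\t._ : m -> n -> Int
  unify m -> n -> Int ~ Bool -> o
  unify m ~ Bool
  unify n -> Int ~ o
_ _ : n -> Int
  unify l -> Int ~ n -> Int
  unify l ~ n
  unify Int ~ Int
  unify i -> Int ~ n -> Int
  unify i ~ n
  unify Int ~ Int
  unify f -> Int ~ n -> Int
  unify f ~ n
  unify Int ~ Int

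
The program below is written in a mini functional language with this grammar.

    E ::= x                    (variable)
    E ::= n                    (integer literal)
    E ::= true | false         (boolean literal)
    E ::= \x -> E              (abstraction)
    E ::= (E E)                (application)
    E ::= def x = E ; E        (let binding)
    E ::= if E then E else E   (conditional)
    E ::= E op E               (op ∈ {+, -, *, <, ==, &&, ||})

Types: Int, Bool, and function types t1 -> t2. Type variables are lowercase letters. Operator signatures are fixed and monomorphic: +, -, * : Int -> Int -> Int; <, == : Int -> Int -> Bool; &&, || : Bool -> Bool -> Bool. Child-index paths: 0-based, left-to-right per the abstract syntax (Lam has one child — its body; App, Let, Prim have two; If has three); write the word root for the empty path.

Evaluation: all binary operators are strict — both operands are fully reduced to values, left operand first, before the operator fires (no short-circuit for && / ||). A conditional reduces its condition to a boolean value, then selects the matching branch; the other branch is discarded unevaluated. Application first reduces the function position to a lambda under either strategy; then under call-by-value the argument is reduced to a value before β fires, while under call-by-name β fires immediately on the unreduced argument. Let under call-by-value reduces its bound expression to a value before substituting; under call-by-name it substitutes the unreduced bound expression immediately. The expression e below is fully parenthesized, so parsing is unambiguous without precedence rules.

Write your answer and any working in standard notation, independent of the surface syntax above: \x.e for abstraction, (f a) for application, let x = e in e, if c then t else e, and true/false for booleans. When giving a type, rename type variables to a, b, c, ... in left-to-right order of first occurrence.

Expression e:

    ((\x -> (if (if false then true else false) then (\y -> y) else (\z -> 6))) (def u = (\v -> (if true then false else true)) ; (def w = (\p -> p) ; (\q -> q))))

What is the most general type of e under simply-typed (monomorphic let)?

Answer: Int -> Int

Working:
  unify Bool ~ Bool
  unify Bool ~ Bool
  unify Bool ~ Bool
y : b
\y._ : b -> b
\z._ : c -> Int
  unify b -> b ~ c -> Int
  unify b ~ c
  unify c ~ Int
\x._ : a -> Int -> Int
  unify Bool ~ Bool
  unify Bool ~ Bool
\v._ : d -> Bool
let u : d -> Bool
p : e
\p._ : e -> e
let w : e -> e
q : f
\q._ : f -> f
  unify a -> Int -> Int ~ (f -> f) -> g
  unify a ~ f -> f
  unify Int -> Int ~ g
_ _ : Int -> Int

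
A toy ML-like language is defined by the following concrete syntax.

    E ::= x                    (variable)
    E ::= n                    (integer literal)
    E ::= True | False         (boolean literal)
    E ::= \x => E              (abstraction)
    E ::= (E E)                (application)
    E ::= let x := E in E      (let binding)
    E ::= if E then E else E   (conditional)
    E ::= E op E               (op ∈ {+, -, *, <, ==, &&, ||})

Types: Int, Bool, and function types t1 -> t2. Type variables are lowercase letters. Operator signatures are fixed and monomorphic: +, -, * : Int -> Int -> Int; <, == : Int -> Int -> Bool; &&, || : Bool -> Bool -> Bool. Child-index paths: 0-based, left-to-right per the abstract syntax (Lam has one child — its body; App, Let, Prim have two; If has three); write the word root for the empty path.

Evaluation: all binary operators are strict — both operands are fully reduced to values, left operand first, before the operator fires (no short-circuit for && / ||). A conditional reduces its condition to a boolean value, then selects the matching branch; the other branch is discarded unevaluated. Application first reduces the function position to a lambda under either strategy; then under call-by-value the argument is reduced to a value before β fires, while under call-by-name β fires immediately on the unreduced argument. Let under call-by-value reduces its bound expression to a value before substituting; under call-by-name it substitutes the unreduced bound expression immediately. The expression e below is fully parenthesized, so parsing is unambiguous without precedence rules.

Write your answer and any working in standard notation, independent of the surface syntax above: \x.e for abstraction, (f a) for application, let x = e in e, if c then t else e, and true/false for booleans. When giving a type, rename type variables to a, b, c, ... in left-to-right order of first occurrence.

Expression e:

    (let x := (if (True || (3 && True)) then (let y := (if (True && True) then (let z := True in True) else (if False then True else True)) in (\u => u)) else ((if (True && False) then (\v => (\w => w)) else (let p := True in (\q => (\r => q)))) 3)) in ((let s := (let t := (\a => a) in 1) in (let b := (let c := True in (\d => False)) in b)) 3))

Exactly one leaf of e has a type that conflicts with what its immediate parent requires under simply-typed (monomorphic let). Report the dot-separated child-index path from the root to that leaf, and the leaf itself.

Answer: 0.0.1.0 : 3

Trace:
  unify Bool ~ Bool
  unify Int ~ Bool
  FAIL: mismatch Int ~ Bool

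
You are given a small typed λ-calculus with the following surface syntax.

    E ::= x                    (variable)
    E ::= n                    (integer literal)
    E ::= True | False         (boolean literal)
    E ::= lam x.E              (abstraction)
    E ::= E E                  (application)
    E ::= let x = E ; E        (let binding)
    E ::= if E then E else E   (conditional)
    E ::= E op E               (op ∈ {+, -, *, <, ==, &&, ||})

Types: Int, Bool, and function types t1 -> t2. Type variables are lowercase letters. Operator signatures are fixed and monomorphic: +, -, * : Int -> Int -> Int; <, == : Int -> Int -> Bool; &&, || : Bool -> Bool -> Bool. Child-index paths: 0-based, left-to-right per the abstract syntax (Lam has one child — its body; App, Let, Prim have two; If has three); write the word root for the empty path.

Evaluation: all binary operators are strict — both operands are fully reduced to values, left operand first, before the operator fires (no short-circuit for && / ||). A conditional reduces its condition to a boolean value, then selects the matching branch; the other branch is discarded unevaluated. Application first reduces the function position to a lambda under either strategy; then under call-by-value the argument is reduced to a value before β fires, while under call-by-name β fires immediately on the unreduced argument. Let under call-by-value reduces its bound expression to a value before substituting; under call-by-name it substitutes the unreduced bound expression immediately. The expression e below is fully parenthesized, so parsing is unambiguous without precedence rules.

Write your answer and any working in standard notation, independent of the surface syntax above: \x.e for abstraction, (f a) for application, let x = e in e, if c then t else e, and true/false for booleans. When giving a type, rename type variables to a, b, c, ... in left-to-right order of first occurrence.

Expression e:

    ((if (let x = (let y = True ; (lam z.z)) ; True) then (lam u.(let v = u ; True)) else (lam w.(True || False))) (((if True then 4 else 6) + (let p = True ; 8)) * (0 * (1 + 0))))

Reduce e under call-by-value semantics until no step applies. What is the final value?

Working:
step 0: ((if (let x = (let y = true in (\z.z)) in true) then (\u.(let v = u in true)) else (\w.(true || false))) (((if true then 4 else 6) + (let p = true in 8)) * (0 * (1 + 0))))
step 1: [let@0.0.0] ((if (let x = (\z.z) in true) then (\u.(let v = u in true)) else (\w.(true || false))) (((if true then 4 else 6) + (let p = true in 8)) * (0 * (1 + 0))))
step 2: [let@0.0] ((if true then (\u.(let v = u in true)) else (\w.(true || false))) (((if true then 4 else 6) + (let p = true in 8)) * (0 * (1 + 0))))
step 3: [if@0] ((\u.(let v = u in true)) (((if true then 4 else 6) + (let p = true in 8)) * (0 * (1 + 0))))
step 4: [if@1.0.0] ((\u.(let v = u in true)) ((4 + (let p = true in 8)) * (0 * (1 + 0))))
step 5: [let@1.0.1] ((\u.(let v = u in true)) ((4 + 8) * (0 * (1 + 0))))
step 6: [delta@1.0] ((\u.(let v = u in true)) (12 * (0 * (1 + 0))))
step 7: [delta@1.1.1] ((\u.(let v = u in true)) (12 * (0 * 1)))
step 8: [delta@1.1] ((\u.(let v = u in true)) (12 * 0))
step 9: [delta@1] ((\u.(let v = u in true)) 0)
step 10: [beta@root] (let v = 0 in true)
step 11: [let@root] true

Answer: true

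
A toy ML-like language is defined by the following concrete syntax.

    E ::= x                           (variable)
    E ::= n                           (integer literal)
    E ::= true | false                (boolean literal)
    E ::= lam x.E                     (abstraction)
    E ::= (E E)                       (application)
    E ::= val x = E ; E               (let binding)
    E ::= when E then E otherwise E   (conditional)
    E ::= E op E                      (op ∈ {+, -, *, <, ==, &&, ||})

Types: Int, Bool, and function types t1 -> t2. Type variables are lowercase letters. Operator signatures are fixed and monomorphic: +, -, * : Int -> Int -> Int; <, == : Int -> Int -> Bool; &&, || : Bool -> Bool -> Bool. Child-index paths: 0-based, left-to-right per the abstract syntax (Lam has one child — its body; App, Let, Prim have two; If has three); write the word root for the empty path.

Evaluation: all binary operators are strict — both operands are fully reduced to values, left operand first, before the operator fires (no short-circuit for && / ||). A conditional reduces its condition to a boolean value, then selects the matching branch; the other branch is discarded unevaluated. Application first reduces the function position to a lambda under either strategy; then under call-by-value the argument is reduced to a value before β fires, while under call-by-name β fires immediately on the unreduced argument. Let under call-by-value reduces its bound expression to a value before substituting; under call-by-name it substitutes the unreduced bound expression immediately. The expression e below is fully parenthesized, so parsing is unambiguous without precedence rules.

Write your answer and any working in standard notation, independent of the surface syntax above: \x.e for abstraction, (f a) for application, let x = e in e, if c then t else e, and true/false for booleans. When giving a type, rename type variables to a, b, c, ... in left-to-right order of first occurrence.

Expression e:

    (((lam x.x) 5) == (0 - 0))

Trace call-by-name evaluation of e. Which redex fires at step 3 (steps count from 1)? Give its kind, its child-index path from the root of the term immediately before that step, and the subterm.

Answer: delta at root : (5 == 0)

Working:
step 0: (((\x.x) 5) == (0 - 0))
step 1: [beta@0] (5 == (0 - 0))
step 2: [delta@1] (5 == 0)
step 3: [delta@root] false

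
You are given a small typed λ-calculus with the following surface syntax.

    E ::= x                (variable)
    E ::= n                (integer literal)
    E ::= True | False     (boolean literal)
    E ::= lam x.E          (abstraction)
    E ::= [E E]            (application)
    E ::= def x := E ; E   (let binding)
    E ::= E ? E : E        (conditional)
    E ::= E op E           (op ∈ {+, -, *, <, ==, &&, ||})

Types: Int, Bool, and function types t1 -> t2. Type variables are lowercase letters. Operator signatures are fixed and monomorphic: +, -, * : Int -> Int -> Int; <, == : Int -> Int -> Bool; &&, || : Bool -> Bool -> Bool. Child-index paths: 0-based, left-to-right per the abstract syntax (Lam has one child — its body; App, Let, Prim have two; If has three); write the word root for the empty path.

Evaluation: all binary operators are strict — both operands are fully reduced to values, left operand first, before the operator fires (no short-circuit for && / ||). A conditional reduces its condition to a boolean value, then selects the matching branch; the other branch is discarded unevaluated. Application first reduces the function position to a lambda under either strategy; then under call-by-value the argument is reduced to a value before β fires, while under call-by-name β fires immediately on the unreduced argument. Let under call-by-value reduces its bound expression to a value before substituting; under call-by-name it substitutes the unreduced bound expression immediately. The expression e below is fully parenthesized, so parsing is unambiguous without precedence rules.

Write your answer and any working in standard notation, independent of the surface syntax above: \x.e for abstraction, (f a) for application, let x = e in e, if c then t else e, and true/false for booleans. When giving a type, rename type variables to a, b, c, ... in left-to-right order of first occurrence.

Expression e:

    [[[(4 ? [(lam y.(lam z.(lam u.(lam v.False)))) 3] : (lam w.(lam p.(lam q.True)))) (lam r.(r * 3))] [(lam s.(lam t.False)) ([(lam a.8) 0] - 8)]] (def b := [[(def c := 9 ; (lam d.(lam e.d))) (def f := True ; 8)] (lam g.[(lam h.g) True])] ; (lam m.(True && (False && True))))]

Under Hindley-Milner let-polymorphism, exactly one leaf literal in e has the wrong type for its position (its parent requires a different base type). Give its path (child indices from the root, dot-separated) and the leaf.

Answer: 0.0.0.0 : 4

Trace:
  unify Int ~ Bool
  FAIL: mismatch Int ~ Bool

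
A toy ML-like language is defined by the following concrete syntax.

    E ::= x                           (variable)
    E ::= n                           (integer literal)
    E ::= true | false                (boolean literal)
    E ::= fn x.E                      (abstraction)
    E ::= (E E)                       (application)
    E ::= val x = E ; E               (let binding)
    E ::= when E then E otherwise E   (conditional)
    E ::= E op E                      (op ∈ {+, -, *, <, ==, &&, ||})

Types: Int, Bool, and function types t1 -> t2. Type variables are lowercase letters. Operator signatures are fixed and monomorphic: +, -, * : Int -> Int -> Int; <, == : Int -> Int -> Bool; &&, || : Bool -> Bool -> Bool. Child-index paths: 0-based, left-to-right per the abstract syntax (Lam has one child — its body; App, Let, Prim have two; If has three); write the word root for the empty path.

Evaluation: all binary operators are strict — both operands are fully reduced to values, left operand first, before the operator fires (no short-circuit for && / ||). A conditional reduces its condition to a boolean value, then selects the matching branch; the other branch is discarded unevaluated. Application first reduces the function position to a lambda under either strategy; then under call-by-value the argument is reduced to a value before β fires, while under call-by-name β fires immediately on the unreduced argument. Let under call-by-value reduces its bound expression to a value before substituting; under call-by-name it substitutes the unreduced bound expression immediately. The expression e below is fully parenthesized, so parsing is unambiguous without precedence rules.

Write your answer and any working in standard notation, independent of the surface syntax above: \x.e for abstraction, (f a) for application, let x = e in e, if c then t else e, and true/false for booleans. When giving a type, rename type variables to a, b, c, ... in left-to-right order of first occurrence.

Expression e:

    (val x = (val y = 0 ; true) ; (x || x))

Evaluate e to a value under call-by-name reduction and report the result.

Trace:
step 0: (let x = (let y = 0 in true) in (x || x))
step 1: [let@root] ((let y = 0 in true) || (let y = 0 in true))
step 2: [let@0] (true || (let y = 0 in true))
step 3: [let@1] (true || true)
step 4: [delta@root] true

Answer: true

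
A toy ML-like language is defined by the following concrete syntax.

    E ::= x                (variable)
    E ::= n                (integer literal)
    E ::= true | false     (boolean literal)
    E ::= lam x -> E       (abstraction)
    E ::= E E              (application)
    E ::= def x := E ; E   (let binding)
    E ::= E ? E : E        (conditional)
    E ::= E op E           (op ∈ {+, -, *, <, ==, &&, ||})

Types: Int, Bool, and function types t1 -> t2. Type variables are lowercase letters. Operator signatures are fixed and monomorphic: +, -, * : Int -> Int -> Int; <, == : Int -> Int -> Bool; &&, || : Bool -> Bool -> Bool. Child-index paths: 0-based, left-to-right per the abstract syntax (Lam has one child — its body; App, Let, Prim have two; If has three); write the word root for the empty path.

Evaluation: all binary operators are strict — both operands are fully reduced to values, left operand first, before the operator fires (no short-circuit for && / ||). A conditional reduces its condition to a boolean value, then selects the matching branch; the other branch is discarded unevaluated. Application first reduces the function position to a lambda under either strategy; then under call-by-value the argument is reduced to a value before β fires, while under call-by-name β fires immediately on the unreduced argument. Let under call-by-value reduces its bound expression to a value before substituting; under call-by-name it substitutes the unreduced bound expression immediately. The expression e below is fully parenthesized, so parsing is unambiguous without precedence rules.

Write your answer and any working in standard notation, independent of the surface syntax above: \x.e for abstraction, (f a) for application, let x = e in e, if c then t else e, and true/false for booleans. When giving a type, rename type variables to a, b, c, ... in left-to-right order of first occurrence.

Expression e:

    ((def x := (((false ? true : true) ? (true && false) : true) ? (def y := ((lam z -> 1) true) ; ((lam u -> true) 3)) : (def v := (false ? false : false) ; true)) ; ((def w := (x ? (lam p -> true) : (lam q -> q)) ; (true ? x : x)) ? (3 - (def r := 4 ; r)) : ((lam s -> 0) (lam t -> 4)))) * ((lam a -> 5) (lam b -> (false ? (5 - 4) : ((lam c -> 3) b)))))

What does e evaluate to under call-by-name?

Answer: -5

Working:
step 0: ((let x = (if (if (if false then true else true) then (true && false) else true) then (let y = ((\z.1) true) in ((\u.true) 3)) else (let v = (if false then false else false) in true)) in (if (let w = (if x then (\p.true) else (\q.q)) in (if true then x else x)) then (3 - (let r = 4 in r)) else ((\s.0) (\t.4)))) * ((\a.5) (\b.(if false then (5 - 4) else ((\c.3) b)))))
step 1: [let@0] ((if (let w = (if (if (if (if false then true else true) then (true && false) else true) then (let y = ((\z.1) true) in ((\u.true) 3)) else (let v = (if false then false else false) in true)) then (\p.true) else (\q.q)) in (if true then (if (if (if false then true else true) then (true && false) else true) then (let y = ((\z.1) true) in ((\u.true) 3)) else (let v = (if false then false else false) in true)) else (if (if (if false then true else true) then (true && false) else true) then (let y = ((\z.1) true) in ((\u.true) 3)) else (let v = (if false then false else false) in true)))) then (3 - (let r = 4 in r)) else ((\s.0) (\t.4))) * ((\a.5) (\b.(if false then (5 - 4) else ((\c.3) b)))))
step 2: [let@0.0] ((if (if true then (if (if (if false then true else true) then (true && false) else true) then (let y = ((\z.1) true) in ((\u.true) 3)) else (let v = (if false then false else false) in true)) else (if (if (if false then true else true) then (true && false) else true) then (let y = ((\z.1) true) in ((\u.true) 3)) else (let v = (if false then false else false) in true))) then (3 - (let r = 4 in r)) else ((\s.0) (\t.4))) * ((\a.5) (\b.(if false then (5 - 4) else ((\c.3) b)))))
step 3: [if@0.0] ((if (if (if (if false then true else true) then (true && false) else true) then (let y = ((\z.1) true) in ((\u.true) 3)) else (let v = (if false then false else false) in true)) then (3 - (let r = 4 in r)) else ((\s.0) (\t.4))) * ((\a.5) (\b.(if false then (5 - 4) else ((\c.3) b)))))
step 4: [if@0.0.0.0] ((if (if (if true then (true && false) else true) then (let y = ((\z.1) true) in ((\u.true) 3)) else (let v = (if false then false else false) in true)) then (3 - (let r = 4 in r)) else ((\s.0) (\t.4))) * ((\a.5) (\b.(if false then (5 - 4) else ((\c.3) b)))))
step 5: [if@0.0.0] ((if (if (true && false) then (let y = ((\z.1) true) in ((\u.true) 3)) else (let v = (if false then false else false) in true)) then (3 - (let r = 4 in r)) else ((\s.0) (\t.4))) * ((\a.5) (\b.(if false then (5 - 4) else ((\c.3) b)))))
step 6: [delta@0.0.0] ((if (if false then (let y = ((\z.1) true) in ((\u.true) 3)) else (let v = (if false then false else false) in true)) then (3 - (let r = 4 in r)) else ((\s.0) (\t.4))) * ((\a.5) (\b.(if false then (5 - 4) else ((\c.3) b)))))
step 7: [if@0.0] ((if (let v = (if false then false else false) in true) then (3 - (let r = 4 in r)) else ((\s.0) (\t.4))) * ((\a.5) (\b.(if false then (5 - 4) else ((\c.3) b)))))
step 8: [let@0.0] ((if true then (3 - (let r = 4 in r)) else ((\s.0) (\t.4))) * ((\a.5) (\b.(if false then (5 - 4) else ((\c.3) b)))))
step 9: [if@0] ((3 - (let r = 4 in r)) * ((\a.5) (\b.(if false then (5 - 4) else ((\c.3) b)))))
step 10: [let@0.1] ((3 - 4) * ((\a.5) (\b.(if false then (5 - 4) else ((\c.3) b)))))
step 11: [delta@0] (-1 * ((\a.5) (\b.(if false then (5 - 4) else ((\c.3) b)))))
step 12: [beta@1] (-1 * 5)
step 13: [delta@root] -5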